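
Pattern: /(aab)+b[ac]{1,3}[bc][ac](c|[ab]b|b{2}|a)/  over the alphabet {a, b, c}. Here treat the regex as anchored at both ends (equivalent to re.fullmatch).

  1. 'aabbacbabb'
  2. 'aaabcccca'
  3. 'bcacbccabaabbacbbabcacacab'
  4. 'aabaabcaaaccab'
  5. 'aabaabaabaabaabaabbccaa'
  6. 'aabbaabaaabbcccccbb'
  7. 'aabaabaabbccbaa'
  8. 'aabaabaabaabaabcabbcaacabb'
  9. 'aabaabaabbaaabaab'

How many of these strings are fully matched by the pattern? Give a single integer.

4

1. 'aabbacbabb' → match
2. 'aaabcccca' → no match — must start with 'aab'
3 → no match — must start with 'aab'
4 → no match
5 → match
6 → no match
7 → match
8 → no match
9 → match
Total matched: 4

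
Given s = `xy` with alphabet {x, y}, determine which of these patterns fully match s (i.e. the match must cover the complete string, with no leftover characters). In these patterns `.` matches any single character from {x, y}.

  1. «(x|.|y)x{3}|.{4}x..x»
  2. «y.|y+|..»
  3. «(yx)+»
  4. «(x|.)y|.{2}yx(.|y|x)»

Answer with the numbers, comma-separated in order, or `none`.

2, 4

1 → no match — must end with `x`
2 → match
3 → no match — must start with `yx`
4 → match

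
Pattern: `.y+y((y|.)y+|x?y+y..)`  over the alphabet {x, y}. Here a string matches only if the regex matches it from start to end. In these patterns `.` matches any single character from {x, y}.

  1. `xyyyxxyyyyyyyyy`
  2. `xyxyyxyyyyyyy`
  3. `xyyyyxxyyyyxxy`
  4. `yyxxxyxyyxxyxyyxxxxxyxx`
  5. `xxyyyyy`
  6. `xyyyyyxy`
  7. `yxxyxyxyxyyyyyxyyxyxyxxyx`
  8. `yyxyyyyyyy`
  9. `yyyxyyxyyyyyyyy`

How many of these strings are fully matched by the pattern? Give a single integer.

1 → no match
2 → no match
3 → no match
4 → no match
5. `xxyyyyy` → no match
6. `xyyyyyxy` → match
7 → no match
8. `yyxyyyyyyy` → no match
9 → no match
Total matched: 1

1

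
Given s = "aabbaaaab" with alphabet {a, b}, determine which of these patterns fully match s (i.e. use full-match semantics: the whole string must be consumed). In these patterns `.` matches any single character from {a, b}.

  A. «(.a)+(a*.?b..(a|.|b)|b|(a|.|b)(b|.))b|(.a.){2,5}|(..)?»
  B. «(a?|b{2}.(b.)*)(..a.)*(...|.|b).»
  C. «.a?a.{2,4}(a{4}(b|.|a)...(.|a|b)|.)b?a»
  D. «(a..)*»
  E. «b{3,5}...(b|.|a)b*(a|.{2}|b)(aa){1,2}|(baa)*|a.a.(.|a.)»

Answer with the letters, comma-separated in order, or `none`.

A

A → match
B → no match
C → no match — must end with "a"
D → no match
E → no match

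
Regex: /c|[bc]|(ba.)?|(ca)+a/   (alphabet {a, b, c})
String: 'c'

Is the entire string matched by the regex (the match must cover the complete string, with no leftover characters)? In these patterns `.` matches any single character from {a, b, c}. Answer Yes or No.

Yes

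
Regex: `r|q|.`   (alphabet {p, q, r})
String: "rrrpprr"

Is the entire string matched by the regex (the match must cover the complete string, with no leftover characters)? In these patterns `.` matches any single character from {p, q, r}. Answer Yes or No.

No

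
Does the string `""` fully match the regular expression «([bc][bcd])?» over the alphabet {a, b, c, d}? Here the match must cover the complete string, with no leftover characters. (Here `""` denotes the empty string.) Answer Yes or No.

Yes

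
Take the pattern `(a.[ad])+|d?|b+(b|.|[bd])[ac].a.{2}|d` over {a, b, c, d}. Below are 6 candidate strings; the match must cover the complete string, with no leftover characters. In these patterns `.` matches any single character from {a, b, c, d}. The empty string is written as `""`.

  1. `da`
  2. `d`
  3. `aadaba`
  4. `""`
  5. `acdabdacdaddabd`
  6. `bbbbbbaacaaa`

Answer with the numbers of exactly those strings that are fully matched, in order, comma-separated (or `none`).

1. `da` → no match
2. `d` → match
3. `aadaba` → match
4. `""` → match
5 → match
6. `bbbbbbaacaaa` → match

2, 3, 4, 5, 6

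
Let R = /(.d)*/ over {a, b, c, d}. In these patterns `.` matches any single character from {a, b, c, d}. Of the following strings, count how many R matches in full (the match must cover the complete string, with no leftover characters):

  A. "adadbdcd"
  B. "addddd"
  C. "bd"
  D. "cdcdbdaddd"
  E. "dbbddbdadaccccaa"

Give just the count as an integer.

4

A → match
B → match
C → match
D → match
E → no match
Total matched: 4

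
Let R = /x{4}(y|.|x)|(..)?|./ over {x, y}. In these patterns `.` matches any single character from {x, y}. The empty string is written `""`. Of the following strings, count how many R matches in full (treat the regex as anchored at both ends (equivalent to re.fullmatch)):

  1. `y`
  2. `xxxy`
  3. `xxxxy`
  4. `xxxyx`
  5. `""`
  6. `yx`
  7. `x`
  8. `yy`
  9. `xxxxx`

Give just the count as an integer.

1 → match
2 → no match
3 → match
4 → no match
5 → match
6 → match
7 → match
8 → match
9 → match
Total matched: 7

7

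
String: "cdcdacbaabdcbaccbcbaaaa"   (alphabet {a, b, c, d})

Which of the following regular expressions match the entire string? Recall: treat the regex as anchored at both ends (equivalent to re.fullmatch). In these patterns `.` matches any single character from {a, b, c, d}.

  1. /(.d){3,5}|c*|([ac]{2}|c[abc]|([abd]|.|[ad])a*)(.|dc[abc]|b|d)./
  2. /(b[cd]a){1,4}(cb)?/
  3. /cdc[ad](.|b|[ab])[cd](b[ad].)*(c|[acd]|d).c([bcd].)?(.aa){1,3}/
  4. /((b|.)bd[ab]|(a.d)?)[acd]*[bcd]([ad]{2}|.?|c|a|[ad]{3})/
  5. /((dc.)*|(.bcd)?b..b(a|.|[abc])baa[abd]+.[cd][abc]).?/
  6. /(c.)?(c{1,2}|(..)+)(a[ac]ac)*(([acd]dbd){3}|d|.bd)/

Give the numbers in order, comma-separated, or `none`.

1 → no match
2 → no match — must start with "b"
3 → match
4 → no match
5 → no match
6 → no match

3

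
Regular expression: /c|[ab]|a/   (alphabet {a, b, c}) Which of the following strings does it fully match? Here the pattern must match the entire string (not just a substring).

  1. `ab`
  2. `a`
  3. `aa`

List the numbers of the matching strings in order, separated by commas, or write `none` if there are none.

2

1 → no match
2 → match
3 → no match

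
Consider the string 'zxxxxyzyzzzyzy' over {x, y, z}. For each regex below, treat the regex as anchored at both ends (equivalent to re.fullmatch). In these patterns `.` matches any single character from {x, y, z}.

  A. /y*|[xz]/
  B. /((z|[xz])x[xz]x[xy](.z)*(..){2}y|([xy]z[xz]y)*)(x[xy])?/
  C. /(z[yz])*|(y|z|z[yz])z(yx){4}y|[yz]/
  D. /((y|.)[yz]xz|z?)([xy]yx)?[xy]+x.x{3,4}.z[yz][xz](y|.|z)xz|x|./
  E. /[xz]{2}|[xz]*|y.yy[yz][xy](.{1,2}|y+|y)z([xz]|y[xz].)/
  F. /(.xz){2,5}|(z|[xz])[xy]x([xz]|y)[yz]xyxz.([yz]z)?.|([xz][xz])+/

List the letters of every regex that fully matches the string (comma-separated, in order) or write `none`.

A → no match
B → match
C → no match
D → no match
E → no match
F → no match

B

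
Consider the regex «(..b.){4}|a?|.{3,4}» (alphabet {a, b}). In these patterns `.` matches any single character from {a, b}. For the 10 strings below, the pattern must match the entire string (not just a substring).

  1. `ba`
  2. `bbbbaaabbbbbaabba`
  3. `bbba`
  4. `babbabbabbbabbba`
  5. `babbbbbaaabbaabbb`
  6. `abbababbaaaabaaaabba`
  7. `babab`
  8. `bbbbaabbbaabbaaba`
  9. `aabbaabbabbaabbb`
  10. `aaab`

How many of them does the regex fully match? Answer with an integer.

1. `ba` → no match
2 → no match
3. `bbba` → match
4 → match
5 → no match
6 → no match
7. `babab` → no match
8 → no match
9 → match
10. `aaab` → match
Total matched: 4

4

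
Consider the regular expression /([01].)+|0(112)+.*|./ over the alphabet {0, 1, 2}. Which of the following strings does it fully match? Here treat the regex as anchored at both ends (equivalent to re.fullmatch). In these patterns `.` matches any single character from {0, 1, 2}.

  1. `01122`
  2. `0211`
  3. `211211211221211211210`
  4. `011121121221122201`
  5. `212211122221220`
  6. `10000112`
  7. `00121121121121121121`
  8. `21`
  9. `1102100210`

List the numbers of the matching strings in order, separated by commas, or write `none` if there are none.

1, 2, 6, 9

1 → match
2 → match
3 → no match
4 → no match
5 → no match
6 → match
7 → no match
8 → no match
9 → match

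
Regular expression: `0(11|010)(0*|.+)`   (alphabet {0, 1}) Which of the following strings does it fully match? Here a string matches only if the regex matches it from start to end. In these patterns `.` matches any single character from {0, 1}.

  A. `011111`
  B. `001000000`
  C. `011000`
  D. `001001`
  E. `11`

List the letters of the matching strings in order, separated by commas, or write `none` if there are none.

A → match
B → match
C → match
D → match
E → no match — must start with `0`

A, B, C, D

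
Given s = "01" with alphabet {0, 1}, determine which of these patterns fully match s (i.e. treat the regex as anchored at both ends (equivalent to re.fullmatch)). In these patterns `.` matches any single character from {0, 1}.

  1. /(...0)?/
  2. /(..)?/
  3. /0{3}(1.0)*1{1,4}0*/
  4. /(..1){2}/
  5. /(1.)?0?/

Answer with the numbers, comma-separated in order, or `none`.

1 → no match
2 → match
3 → no match
4 → no match
5 → no match

2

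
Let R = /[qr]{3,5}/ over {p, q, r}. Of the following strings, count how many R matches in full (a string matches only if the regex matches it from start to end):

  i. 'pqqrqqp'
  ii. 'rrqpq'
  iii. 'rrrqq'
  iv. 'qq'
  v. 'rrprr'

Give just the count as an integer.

i → no match
ii → no match
iii → match
iv → no match
v → no match
Total matched: 1

1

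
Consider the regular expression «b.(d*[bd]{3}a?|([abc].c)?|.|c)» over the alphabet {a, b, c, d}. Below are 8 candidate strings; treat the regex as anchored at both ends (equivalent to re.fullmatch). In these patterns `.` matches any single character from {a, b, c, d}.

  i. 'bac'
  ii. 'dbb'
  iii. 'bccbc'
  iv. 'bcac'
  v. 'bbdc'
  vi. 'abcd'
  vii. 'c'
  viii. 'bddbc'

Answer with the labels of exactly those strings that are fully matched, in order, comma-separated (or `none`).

i, iii

i → match
ii → no match — must start with 'b'
iii → match
iv → no match
v → no match
vi → no match — must start with 'b'
vii → no match — must start with 'b'
viii → no match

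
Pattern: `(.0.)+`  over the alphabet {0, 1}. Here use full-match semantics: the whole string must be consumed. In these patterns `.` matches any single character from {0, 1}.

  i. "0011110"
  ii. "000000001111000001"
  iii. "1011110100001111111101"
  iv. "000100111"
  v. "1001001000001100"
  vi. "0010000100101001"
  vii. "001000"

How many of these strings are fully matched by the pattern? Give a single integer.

1

i → no match
ii → no match
iii → no match
iv → no match
v → no match
vi → no match
vii → match
Total matched: 1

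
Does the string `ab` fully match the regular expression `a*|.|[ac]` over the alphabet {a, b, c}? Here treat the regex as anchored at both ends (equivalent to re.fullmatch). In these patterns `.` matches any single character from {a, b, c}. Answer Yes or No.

No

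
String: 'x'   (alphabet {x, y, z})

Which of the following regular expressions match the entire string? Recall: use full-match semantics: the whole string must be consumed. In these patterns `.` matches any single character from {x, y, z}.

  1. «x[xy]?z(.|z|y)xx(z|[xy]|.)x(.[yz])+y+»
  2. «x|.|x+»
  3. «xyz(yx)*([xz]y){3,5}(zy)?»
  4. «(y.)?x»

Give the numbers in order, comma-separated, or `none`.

1 → no match — must end with 'y'
2 → match
3 → no match — must start with 'xyz'
4 → match

2, 4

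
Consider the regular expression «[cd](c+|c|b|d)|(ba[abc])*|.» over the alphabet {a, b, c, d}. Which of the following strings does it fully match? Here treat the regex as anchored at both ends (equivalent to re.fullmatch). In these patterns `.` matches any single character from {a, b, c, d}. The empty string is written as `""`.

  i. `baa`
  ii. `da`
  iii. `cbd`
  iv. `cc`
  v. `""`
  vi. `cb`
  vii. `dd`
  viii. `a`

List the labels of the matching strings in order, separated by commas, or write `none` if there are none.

i, iv, v, vi, vii, viii

i. `baa` → match
ii. `da` → no match
iii. `cbd` → no match
iv. `cc` → match
v. `""` → match
vi. `cb` → match
vii. `dd` → match
viii. `a` → match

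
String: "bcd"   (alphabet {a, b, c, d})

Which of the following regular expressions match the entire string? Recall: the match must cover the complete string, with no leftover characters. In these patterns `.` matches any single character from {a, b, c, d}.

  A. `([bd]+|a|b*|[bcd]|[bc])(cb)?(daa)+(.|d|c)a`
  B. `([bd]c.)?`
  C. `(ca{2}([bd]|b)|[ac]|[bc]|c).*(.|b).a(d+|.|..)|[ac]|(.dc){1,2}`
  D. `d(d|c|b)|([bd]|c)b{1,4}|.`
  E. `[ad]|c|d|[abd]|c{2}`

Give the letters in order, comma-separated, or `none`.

A → no match — must end with "a"
B → match
C → no match
D → no match
E → no match

B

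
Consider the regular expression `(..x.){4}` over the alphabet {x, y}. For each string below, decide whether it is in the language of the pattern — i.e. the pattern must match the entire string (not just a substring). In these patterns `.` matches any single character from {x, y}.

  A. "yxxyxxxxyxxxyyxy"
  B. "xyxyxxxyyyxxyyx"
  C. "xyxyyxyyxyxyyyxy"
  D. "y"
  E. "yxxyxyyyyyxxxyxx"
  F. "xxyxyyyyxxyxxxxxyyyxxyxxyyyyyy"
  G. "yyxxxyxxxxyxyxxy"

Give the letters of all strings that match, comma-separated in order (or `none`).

A → match
B → no match
C → no match
D → no match
E → no match
F → no match
G → no match

A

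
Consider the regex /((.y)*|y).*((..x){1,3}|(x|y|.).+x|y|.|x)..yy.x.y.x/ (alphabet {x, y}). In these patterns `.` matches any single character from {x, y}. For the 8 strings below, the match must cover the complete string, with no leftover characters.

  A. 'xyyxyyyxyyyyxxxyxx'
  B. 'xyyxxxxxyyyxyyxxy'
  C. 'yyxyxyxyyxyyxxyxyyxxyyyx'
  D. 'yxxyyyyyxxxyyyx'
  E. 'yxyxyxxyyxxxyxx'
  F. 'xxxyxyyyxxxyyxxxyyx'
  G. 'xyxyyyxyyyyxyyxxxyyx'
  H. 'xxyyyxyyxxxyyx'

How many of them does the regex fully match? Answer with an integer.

A → match
B → no match — must end with 'x'
C → match
D → no match
E → match
F → match
G → match
H → match
Total matched: 6

6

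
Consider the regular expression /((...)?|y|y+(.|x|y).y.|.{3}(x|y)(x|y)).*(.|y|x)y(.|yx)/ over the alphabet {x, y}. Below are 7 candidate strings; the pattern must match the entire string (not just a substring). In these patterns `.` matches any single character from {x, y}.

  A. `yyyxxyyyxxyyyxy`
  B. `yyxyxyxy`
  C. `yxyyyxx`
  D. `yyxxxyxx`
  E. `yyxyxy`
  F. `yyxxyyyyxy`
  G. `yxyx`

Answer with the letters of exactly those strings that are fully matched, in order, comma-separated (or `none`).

A → no match
B. `yyxyxyxy` → no match
C. `yxyyyxx` → no match
D. `yyxxxyxx` → no match
E. `yyxyxy` → no match
F. `yyxxyyyyxy` → no match
G. `yxyx` → match

G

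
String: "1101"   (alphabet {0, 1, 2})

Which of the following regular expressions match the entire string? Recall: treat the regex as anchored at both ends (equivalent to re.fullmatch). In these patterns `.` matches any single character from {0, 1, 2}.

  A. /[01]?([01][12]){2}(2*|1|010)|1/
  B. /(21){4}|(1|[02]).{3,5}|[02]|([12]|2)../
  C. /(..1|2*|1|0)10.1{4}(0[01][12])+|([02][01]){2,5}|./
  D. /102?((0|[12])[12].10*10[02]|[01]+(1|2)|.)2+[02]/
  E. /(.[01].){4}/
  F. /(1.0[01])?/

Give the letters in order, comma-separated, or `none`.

A → match
B → match
C → no match
D → no match — must start with "10"
E → no match
F → match

A, B, F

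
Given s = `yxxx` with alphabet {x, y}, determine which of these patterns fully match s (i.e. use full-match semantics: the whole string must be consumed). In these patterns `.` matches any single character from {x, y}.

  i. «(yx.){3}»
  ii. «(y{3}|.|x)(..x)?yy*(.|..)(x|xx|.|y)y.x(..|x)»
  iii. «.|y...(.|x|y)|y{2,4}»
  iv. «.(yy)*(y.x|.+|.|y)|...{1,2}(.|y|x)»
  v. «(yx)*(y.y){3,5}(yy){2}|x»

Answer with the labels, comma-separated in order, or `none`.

i → no match
ii → no match
iii → no match
iv → match
v → no match

iv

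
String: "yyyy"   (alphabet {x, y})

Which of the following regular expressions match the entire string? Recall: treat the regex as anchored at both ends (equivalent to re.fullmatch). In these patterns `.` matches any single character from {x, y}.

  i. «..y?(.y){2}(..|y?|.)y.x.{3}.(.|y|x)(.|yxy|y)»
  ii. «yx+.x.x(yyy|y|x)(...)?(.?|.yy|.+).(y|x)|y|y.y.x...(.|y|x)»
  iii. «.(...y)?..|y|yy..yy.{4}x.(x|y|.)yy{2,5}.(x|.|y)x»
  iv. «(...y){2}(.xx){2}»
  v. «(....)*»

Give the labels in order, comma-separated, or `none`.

i → no match
ii → no match
iii → no match
iv → no match — must end with "xx"
v → match

v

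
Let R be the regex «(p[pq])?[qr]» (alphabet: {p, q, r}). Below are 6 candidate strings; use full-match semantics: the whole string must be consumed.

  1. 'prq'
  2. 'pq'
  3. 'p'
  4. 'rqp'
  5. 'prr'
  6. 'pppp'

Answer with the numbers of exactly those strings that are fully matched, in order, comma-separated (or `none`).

1 → no match
2 → no match
3 → no match
4 → no match
5 → no match
6 → no match

none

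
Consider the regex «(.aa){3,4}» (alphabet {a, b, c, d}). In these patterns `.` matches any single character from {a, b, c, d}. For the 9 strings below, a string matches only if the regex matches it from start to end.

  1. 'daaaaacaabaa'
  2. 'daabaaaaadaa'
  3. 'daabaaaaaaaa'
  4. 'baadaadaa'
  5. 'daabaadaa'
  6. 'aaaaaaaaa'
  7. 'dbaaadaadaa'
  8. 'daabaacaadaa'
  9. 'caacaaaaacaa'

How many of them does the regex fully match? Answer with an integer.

8

1 → match
2 → match
3 → match
4 → match
5 → match
6 → match
7 → no match
8 → match
9 → match
Total matched: 8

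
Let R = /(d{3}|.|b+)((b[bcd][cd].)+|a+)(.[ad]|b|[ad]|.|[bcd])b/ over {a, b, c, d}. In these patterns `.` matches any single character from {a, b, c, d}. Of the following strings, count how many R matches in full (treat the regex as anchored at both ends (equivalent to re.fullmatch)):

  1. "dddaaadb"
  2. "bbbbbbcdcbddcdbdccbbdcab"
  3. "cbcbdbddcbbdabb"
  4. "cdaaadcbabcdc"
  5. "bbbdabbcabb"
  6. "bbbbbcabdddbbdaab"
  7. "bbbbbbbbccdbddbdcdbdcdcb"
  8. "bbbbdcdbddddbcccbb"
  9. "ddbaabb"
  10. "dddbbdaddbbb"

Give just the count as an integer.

3

1. "dddaaadb" → match
2 → no match
3 → no match
4 → no match — must end with "b"
5. "bbbdabbcabb" → match
6 → match
7 → no match
8 → no match
9. "ddbaabb" → no match
10. "dddbbdaddbbb" → no match
Total matched: 3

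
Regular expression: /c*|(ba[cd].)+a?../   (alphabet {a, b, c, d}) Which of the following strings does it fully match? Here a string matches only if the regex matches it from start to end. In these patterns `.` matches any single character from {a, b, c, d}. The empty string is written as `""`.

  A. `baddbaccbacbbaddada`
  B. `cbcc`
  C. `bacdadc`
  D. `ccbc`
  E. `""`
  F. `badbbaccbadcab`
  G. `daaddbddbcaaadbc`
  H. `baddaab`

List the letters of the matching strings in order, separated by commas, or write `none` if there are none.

A → match
B → no match
C → match
D → no match
E → match
F → match
G → no match
H → match

A, C, E, F, H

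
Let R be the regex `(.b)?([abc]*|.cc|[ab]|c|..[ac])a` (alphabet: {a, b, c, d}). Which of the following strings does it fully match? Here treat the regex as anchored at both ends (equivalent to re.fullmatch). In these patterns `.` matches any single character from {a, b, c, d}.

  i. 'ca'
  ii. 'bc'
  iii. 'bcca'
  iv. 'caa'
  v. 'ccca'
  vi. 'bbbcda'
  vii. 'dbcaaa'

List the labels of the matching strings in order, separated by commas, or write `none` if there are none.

i → match
ii → no match — must end with 'a'
iii → match
iv → match
v → match
vi → no match
vii → match

i, iii, iv, v, vii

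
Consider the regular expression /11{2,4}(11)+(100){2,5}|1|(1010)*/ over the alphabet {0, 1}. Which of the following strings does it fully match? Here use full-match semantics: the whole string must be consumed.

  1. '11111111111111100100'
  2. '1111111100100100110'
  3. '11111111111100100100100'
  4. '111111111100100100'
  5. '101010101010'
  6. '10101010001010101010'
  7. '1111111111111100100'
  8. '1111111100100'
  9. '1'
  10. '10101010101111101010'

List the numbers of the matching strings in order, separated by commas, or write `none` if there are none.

1 → match
2 → no match
3 → match
4 → match
5. '101010101010' → match
6 → no match
7 → match
8 → match
9. '1' → match
10 → no match

1, 3, 4, 5, 7, 8, 9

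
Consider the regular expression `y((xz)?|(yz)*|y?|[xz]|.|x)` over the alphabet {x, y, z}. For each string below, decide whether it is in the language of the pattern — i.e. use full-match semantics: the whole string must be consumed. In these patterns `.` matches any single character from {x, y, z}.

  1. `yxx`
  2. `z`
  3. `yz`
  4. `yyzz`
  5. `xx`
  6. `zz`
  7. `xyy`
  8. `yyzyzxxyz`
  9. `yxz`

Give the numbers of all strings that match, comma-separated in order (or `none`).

3, 9

1 → no match
2 → no match — must start with `y`
3 → match
4 → no match
5 → no match — must start with `y`
6 → no match — must start with `y`
7 → no match — must start with `y`
8 → no match
9 → match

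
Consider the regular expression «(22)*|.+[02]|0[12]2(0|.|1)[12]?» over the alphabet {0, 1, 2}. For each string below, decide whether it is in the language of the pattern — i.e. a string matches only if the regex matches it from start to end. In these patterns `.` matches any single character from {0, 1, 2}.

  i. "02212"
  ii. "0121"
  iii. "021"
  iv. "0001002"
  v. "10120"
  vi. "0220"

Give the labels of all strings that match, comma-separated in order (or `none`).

i → match
ii → match
iii → no match
iv → match
v → match
vi → match

i, ii, iv, v, vi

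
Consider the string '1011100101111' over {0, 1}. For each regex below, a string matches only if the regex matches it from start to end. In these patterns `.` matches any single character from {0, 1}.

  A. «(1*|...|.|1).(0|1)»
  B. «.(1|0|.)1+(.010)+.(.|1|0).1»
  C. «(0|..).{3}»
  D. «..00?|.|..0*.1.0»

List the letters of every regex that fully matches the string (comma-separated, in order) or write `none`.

B

A → no match
B → match
C → no match
D → no match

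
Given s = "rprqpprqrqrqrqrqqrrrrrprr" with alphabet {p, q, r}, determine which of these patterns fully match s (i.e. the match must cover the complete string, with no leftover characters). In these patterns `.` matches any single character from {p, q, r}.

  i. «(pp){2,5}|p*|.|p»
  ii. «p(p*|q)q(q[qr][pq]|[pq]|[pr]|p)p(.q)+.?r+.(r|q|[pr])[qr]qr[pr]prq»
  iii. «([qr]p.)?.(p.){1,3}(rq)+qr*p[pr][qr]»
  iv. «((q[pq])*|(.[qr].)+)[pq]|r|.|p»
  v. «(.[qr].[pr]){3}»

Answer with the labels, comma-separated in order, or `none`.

i → no match
ii → no match — must start with "p"
iii → match
iv → no match
v → no match

iii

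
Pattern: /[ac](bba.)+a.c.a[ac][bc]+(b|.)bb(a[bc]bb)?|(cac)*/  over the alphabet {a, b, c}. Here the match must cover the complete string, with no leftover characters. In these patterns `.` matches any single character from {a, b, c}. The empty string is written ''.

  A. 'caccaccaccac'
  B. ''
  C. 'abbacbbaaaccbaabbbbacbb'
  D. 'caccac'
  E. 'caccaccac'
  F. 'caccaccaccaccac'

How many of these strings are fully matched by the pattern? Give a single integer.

A. 'caccaccaccac' → match
B. '' → match
C → match
D. 'caccac' → match
E. 'caccaccac' → match
F → match
Total matched: 6

6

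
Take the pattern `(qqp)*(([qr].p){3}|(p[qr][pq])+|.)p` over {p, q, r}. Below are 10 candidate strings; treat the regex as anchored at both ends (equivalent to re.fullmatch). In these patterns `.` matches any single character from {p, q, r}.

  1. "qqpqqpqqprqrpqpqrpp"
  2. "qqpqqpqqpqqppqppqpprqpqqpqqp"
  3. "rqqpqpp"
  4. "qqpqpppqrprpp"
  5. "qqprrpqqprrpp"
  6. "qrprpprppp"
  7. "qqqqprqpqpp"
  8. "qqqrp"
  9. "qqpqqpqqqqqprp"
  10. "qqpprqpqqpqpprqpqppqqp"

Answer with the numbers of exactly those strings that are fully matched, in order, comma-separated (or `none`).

1 → no match
2 → match
3 → no match
4 → no match
5 → match
6 → match
7 → no match
8 → no match
9 → no match
10 → match

2, 5, 6, 10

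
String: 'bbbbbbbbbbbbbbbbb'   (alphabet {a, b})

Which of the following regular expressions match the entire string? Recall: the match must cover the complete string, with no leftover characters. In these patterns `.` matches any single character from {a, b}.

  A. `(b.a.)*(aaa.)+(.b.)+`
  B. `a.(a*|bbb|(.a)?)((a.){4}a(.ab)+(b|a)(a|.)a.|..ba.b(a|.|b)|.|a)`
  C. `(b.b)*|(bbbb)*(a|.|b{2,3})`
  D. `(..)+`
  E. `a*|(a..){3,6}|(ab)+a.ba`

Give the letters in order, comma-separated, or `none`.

C

A → no match
B → no match — must start with 'a'
C → match
D → no match
E → no match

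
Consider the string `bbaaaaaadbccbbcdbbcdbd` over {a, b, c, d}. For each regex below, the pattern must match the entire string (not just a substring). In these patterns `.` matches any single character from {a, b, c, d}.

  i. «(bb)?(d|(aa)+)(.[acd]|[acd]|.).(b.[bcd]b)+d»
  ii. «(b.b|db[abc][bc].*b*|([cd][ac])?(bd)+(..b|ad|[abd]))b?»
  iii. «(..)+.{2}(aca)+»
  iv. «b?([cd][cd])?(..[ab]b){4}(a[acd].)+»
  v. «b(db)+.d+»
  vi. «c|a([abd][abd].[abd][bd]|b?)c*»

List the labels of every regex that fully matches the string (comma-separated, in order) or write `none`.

i

i → match
ii → no match
iii → no match — must end with `aca`
iv → no match
v → no match — must start with `bdb`
vi → no match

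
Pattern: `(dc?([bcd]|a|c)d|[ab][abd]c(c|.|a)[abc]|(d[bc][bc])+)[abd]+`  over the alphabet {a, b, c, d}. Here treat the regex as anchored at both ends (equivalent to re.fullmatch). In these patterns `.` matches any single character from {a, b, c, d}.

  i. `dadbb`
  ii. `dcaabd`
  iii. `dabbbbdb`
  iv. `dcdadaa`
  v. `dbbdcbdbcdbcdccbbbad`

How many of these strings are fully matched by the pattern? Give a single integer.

i → match
ii → no match
iii → no match
iv → match
v → match
Total matched: 3

3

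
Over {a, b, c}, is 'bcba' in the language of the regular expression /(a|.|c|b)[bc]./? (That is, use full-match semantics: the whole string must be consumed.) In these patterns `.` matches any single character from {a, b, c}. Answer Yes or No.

No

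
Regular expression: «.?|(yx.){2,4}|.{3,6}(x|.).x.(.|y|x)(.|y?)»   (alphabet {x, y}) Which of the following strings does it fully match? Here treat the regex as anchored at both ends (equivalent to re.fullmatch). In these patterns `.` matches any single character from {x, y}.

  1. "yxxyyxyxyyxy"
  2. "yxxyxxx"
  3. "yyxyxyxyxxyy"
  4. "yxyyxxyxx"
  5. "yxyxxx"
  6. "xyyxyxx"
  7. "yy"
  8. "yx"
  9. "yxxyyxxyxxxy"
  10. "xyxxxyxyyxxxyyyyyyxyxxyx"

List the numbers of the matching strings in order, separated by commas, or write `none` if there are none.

1 → no match
2 → no match
3 → match
4 → match
5 → no match
6 → no match
7 → no match
8 → no match
9 → match
10 → no match

3, 4, 9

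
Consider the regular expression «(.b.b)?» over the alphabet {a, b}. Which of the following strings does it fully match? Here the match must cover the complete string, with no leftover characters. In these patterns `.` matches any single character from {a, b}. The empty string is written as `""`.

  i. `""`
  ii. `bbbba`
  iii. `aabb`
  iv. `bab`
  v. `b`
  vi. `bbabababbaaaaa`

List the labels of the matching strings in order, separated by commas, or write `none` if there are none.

i

i → match
ii → no match
iii → no match
iv → no match
v → no match
vi → no match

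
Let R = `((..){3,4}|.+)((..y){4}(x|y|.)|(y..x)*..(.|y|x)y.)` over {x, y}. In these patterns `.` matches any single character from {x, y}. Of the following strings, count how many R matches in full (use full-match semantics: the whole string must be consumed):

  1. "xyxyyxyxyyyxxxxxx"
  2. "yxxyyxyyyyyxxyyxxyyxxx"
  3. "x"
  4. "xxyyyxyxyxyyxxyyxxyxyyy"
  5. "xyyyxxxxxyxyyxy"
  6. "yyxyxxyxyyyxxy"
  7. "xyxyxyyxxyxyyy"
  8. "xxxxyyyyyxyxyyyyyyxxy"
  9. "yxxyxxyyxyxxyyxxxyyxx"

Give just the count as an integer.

2

1 → no match
2 → no match
3 → no match
4 → match
5 → no match
6 → no match
7 → match
8 → no match
9 → no match
Total matched: 2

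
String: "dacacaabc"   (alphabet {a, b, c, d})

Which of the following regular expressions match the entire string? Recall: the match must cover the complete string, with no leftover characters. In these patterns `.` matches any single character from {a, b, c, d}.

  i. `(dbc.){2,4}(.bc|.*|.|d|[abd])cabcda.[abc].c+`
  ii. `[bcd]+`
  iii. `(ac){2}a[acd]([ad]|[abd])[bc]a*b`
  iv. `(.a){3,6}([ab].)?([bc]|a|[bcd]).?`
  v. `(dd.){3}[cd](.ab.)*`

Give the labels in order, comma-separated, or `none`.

i → no match — must start with "dbc"
ii → no match
iii → no match — must start with "ac"
iv → match
v → no match — must start with "dd"

iv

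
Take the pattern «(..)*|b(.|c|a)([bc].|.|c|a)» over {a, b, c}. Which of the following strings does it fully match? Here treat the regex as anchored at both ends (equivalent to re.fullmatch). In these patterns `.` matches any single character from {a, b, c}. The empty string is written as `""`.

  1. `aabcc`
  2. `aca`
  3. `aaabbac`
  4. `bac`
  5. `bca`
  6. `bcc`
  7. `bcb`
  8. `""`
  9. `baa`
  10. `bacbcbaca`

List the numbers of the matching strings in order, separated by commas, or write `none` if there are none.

1 → no match
2 → no match
3 → no match
4 → match
5 → match
6 → match
7 → match
8 → match
9 → match
10 → no match

4, 5, 6, 7, 8, 9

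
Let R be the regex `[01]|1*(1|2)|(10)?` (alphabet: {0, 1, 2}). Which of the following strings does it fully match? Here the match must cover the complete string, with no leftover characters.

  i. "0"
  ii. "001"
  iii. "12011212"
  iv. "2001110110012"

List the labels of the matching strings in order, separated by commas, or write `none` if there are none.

i

i → match
ii → no match
iii → no match
iv → no match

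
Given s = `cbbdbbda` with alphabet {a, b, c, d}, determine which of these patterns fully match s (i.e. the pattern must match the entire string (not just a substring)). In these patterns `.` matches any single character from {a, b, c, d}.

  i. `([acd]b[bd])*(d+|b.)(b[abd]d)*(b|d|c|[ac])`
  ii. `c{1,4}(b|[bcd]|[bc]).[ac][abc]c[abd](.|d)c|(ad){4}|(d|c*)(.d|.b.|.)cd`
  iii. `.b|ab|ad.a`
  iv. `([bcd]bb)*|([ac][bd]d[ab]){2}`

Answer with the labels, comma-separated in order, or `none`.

i

i → match
ii → no match
iii → no match
iv → no match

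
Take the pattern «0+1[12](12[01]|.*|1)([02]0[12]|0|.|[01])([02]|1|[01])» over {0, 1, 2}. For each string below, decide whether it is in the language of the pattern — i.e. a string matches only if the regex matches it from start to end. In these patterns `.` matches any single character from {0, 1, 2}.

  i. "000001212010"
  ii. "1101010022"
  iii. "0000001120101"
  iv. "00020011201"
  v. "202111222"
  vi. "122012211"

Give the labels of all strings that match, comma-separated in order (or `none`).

i, iii

i → match
ii → no match — must start with "0"
iii → match
iv → no match
v → no match — must start with "0"
vi → no match — must start with "0"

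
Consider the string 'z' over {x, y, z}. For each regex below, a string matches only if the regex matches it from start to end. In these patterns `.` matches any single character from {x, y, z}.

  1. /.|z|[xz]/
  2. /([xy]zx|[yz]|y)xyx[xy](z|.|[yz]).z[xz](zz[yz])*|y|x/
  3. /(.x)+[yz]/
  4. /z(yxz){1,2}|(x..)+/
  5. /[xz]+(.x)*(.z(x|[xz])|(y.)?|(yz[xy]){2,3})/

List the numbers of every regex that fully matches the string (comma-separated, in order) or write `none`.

1, 5

1 → match
2 → no match
3 → no match
4 → no match
5 → match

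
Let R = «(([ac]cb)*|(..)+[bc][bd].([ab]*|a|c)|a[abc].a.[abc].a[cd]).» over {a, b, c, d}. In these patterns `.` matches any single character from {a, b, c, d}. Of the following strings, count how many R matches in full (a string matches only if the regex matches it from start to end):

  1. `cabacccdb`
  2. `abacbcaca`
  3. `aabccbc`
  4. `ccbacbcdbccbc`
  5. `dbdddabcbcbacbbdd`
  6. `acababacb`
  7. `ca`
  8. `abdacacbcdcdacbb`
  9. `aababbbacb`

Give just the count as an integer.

1 → no match
2 → no match
3 → no match
4 → no match
5 → no match
6 → no match
7 → no match
8 → no match
9 → match
Total matched: 1

1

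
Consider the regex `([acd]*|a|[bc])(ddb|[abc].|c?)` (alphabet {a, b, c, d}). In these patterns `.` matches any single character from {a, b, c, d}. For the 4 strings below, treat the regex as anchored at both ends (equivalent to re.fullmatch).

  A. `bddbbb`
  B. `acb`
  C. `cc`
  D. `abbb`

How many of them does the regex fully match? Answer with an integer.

A → no match
B → match
C → match
D → no match
Total matched: 2

2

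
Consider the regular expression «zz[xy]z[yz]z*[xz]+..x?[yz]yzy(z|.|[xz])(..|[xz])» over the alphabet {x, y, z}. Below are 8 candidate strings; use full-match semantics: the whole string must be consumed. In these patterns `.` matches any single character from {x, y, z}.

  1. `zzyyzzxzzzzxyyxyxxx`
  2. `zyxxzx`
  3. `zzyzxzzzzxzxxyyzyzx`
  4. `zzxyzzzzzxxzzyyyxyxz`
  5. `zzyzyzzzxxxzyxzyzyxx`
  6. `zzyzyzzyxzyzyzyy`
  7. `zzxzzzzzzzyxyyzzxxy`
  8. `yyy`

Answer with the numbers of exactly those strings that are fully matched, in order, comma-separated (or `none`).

1 → no match
2 → no match — must start with `zz`
3 → no match
4 → no match
5 → match
6 → match
7 → no match
8 → no match — must start with `zz`

5, 6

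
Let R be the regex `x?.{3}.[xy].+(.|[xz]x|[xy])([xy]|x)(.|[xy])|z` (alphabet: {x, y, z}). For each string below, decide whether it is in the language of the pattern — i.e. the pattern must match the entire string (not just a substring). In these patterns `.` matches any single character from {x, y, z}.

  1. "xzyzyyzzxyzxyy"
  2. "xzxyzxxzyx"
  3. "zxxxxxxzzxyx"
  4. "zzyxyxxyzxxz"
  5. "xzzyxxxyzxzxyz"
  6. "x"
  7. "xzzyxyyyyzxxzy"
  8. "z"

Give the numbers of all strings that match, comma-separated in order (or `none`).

1 → match
2. "xzxyzxxzyx" → match
3. "zxxxxxxzzxyx" → match
4. "zzyxyxxyzxxz" → match
5 → match
6. "x" → no match
7 → no match
8. "z" → match

1, 2, 3, 4, 5, 8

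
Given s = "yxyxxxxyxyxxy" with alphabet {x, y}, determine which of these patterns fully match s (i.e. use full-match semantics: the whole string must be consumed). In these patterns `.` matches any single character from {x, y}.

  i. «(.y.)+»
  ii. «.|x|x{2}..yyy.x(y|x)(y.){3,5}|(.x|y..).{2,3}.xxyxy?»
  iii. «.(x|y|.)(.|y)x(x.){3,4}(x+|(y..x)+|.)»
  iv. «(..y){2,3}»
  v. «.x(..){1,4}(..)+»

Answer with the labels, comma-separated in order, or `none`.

i → no match
ii → no match
iii → match
iv → no match
v → no match

iii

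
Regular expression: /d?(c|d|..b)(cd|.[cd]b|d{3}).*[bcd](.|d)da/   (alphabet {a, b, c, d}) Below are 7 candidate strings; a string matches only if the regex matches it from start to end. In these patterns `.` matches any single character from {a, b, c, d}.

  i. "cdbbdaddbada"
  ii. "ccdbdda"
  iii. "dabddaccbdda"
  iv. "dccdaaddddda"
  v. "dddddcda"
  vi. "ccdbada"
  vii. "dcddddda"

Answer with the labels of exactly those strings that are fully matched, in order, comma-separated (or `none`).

i. "cdbbdaddbada" → no match
ii. "ccdbdda" → match
iii. "dabddaccbdda" → no match
iv. "dccdaaddddda" → match
v. "dddddcda" → match
vi. "ccdbada" → match
vii. "dcddddda" → match

ii, iv, v, vi, vii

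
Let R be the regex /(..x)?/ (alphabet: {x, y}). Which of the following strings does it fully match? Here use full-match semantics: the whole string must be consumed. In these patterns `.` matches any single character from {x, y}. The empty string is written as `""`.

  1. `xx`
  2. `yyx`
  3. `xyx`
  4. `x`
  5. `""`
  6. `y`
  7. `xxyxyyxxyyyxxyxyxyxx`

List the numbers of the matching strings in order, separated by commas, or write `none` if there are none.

2, 3, 5

1 → no match
2 → match
3 → match
4 → no match
5 → match
6 → no match
7 → no match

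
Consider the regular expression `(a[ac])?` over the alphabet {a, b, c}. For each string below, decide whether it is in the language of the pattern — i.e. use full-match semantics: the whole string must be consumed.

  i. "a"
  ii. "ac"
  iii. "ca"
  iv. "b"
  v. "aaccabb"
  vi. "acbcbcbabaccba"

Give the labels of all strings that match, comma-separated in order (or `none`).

i → no match
ii → match
iii → no match
iv → no match
v → no match
vi → no match

ii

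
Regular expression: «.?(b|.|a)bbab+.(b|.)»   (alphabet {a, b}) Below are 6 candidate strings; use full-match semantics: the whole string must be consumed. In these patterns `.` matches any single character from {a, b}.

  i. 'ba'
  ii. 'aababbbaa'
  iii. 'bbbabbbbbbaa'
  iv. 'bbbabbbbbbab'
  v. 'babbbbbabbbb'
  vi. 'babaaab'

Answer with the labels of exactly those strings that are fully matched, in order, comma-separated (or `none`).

i → no match
ii → no match
iii → match
iv → match
v → no match
vi → no match

iii, iv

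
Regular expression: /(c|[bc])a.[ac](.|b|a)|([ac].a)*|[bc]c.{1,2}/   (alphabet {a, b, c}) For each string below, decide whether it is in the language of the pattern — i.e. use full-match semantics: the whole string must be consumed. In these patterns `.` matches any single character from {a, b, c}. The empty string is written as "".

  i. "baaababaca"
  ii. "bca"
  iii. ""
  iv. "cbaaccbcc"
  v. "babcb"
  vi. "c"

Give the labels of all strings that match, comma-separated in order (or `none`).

ii, iii, v

i. "baaababaca" → no match
ii. "bca" → match
iii. "" → match
iv. "cbaaccbcc" → no match
v. "babcb" → match
vi. "c" → no match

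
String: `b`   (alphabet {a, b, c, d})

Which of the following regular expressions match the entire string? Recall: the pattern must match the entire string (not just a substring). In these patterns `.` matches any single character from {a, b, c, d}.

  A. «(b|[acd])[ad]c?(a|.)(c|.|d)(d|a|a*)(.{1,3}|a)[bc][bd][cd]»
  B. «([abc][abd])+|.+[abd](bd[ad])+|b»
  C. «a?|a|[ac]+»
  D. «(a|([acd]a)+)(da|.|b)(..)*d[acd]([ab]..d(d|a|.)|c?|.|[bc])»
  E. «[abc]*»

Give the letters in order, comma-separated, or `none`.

A → no match
B → match
C → no match
D → no match
E → match

B, E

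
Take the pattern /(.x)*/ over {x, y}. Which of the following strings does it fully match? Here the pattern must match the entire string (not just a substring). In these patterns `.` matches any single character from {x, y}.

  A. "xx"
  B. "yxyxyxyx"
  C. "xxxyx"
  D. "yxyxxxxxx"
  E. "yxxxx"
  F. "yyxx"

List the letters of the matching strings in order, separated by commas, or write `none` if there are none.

A → match
B → match
C → no match
D → no match
E → no match
F → no match

A, B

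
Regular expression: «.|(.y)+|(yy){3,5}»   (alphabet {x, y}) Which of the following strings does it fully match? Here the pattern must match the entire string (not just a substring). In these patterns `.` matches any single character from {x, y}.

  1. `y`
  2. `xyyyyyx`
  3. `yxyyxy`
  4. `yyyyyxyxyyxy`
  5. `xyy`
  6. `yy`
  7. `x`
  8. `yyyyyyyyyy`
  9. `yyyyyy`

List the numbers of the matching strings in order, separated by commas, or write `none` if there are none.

1 → match
2 → no match
3 → no match
4 → no match
5 → no match
6 → match
7 → match
8 → match
9 → match

1, 6, 7, 8, 9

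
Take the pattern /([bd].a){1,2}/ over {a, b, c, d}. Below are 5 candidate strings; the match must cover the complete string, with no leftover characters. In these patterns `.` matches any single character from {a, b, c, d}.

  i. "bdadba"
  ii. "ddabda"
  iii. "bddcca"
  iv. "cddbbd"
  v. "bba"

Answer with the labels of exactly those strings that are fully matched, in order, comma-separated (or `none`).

i, ii, v

i → match
ii → match
iii → no match
iv → no match — must end with "a"
v → match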